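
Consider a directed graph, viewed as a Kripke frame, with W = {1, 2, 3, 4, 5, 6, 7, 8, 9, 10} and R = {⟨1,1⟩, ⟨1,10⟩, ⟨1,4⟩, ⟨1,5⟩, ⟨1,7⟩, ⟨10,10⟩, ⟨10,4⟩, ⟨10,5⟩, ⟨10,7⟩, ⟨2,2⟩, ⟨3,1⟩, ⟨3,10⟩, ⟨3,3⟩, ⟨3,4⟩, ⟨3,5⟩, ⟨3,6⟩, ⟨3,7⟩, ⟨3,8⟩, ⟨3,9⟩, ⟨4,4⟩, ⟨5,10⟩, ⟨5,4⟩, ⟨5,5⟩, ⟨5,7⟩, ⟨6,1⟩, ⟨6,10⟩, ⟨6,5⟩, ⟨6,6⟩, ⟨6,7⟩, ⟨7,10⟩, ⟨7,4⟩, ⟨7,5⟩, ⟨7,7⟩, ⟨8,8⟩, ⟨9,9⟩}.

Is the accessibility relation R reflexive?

Yes

Reflexive: yes — every world is R-related to itself.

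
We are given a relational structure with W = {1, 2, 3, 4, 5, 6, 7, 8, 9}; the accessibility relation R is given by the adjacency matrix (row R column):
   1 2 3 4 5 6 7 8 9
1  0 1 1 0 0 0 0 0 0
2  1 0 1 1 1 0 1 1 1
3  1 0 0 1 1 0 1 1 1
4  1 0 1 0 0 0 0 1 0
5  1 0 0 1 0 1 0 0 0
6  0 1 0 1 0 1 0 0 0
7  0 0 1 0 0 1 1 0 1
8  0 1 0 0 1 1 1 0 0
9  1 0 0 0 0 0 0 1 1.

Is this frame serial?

Yes

Serial: yes — every world has a successor (e.g. 1 R 2).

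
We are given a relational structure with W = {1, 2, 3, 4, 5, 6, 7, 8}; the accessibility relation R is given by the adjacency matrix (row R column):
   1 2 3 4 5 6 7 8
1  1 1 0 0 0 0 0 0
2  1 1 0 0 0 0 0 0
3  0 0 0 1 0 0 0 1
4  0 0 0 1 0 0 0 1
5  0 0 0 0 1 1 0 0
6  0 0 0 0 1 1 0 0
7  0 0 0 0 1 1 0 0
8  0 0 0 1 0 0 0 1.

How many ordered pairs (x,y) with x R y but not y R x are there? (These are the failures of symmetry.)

Enumerating: (3,4), (3,8), (7,5), (7,6).

4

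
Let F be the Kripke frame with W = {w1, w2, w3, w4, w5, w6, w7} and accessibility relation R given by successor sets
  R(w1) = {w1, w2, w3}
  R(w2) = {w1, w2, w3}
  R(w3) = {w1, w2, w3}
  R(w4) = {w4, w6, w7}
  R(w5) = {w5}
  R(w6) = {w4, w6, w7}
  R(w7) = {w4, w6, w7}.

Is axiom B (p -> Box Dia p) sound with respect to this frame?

The schema B characterises exactly the symmetric frames.
Symmetric: yes — every pair in R has its reverse in R.

Yes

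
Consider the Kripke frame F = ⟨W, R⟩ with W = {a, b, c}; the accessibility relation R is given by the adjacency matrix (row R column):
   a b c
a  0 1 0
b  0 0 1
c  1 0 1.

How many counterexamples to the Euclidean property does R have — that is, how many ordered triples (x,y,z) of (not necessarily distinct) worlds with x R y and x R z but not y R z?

3

Enumerating: (a,b,b), (c,a,a), (c,a,c).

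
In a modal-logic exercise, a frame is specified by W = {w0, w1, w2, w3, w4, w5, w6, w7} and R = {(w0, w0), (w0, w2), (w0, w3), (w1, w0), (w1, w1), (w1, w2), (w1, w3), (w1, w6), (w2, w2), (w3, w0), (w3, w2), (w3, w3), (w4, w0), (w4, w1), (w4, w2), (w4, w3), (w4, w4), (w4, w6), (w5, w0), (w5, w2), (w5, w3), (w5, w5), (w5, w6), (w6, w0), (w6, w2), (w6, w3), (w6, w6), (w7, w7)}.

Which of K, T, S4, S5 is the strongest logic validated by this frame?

S4

Reflexive (axiom T): yes — every world is R-related to itself.
Transitive (axiom 4): yes — every two-step R-path is closed by a direct edge.
Euclidean (axiom 5): no — w0 R w2 and w0 R w3, but not w2 R w3.
So F validates K, T, S4; S5 would additionally require R to be Euclidean. The strongest is S4.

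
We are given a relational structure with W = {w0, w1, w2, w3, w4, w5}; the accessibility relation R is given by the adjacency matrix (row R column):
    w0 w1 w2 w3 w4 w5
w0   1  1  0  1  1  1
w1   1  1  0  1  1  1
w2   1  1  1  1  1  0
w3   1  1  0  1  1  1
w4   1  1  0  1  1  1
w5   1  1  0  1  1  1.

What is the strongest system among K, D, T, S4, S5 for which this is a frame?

Serial (axiom D): yes — every world has a successor (e.g. w0 R w0).
Reflexive (axiom T): yes — every world is R-related to itself.
Transitive (axiom 4): no — w2 R w0 and w0 R w5, but not w2 R w5.
Euclidean (axiom 5): no — w2 R w0 and w2 R w2, but not w0 R w2.
So F validates K, D, T; S4 would additionally require R to be transitive. The strongest is T.

T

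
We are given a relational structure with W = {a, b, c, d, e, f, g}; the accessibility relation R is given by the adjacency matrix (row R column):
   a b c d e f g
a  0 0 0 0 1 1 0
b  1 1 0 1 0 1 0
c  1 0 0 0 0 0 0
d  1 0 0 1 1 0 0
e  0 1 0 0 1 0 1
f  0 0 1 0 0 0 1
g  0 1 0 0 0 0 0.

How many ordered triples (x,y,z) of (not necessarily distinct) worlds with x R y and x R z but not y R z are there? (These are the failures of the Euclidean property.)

25

Enumerating: (a,e,f), (a,f,e), (a,f,f), (b,a,a), (b,a,b), (b,a,d), (b,d,b), (b,d,f), (b,f,a), (b,f,b), (b,f,d), (b,f,f), … and 13 more.
Total: 25.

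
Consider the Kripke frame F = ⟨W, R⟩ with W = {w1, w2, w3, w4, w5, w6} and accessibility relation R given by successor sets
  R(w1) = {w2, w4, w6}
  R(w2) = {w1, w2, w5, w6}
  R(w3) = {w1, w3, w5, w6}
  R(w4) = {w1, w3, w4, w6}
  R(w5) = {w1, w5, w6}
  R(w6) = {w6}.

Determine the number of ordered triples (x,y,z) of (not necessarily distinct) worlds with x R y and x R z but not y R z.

27

Enumerating: (w1,w2,w4), (w1,w4,w2), (w1,w6,w2), (w1,w6,w4), (w2,w1,w1), (w2,w1,w5), (w2,w5,w2), (w2,w6,w1), (w2,w6,w2), (w2,w6,w5), (w3,w1,w1), (w3,w1,w3), … and 15 more.
Total: 27.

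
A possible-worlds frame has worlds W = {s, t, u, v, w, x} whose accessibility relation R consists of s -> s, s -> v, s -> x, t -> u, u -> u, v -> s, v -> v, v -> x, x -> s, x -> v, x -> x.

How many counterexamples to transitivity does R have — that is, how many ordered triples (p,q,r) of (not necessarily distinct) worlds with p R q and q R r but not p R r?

0

R is transitive; there are no such tuples.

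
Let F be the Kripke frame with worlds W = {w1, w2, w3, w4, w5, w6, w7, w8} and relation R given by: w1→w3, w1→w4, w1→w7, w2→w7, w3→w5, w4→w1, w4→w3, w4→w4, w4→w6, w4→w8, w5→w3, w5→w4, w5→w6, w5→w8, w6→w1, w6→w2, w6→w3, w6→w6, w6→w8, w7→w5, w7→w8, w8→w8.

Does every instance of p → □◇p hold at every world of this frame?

By correspondence theory, B is valid on a frame iff R is symmetric.
Symmetric: no — w1 R w3 but not w3 R w1.

No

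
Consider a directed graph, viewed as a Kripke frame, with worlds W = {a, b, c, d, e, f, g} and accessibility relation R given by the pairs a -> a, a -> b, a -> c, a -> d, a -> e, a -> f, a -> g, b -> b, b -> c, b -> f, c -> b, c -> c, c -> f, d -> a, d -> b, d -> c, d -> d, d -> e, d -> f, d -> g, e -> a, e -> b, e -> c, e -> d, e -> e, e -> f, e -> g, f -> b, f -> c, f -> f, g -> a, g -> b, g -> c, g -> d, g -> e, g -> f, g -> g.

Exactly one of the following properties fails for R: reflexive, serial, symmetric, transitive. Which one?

Reflexive: yes — every world is R-related to itself.
Serial: yes — every world has a successor (e.g. a R a).
Symmetric: no — a R b but not b R a.
Transitive: yes — every two-step R-path is closed by a direct edge.
Only symmetric fails.

symmetric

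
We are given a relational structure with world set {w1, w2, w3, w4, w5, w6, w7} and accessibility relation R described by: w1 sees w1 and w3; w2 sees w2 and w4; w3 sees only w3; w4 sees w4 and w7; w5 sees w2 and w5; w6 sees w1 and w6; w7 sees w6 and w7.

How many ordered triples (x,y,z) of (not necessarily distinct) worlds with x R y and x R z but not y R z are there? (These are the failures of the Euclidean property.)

6

Enumerating: (w1,w3,w1), (w2,w4,w2), (w4,w7,w4), (w5,w2,w5), (w6,w1,w6), (w7,w6,w7).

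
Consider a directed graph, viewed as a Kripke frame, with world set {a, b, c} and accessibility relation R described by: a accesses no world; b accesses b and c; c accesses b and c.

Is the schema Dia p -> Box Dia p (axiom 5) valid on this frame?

Axiom 5 corresponds to the accessibility relation being Euclidean.
Euclidean: yes — any two successors of a common world are R-related.

Yes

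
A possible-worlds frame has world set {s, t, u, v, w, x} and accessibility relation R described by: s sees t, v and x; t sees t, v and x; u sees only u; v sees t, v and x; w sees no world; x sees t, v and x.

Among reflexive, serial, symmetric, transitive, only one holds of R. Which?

transitive

Reflexive: no — s is not related to itself.
Serial: no — w has no R-successor.
Symmetric: no — s R t but not t R s.
Transitive: yes — every two-step R-path is closed by a direct edge.
Only transitive holds.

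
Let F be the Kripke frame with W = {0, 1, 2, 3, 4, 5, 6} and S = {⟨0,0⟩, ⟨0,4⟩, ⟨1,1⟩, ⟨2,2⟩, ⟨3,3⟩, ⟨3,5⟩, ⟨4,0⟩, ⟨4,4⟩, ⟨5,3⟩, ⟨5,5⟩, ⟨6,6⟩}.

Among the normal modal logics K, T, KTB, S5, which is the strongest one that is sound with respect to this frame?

Reflexive (axiom T): yes — every world is S-related to itself.
Symmetric (axiom B): yes — every pair in S has its reverse in S.
Euclidean (axiom 5): yes — any two successors of a common world are S-related.
So F validates K, T, KTB, S5. The strongest is S5.

S5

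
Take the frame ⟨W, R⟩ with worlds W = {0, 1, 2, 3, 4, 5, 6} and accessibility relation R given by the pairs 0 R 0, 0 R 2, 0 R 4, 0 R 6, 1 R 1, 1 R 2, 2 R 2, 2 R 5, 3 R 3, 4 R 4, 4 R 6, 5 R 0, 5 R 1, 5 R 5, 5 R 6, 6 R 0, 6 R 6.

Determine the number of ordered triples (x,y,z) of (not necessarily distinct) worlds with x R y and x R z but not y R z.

17

Enumerating: (0,2,0), (0,2,4), (0,2,6), (0,4,0), (0,4,2), (0,6,2), (0,6,4), (1,2,1), (2,5,2), (4,6,4), (5,0,1), (5,0,5), (5,1,0), (5,1,5), (5,1,6), (5,6,1), (5,6,5).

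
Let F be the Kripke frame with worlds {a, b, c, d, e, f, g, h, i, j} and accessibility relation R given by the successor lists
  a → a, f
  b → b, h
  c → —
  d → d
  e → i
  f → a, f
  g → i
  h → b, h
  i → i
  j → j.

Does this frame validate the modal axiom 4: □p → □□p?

The schema 4 characterises exactly the transitive frames.
Transitive: yes — every two-step R-path is closed by a direct edge.

Yes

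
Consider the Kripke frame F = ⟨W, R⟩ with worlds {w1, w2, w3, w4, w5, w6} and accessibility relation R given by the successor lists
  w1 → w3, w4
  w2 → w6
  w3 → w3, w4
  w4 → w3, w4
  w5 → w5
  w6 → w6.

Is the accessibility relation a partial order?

No

Reflexive: no — w1 is not related to itself.
Transitive: yes — every two-step R-path is closed by a direct edge.
Antisymmetric: no — w3 R w4 and w4 R w3 with w3 ≠ w4.
So R is not a partial order.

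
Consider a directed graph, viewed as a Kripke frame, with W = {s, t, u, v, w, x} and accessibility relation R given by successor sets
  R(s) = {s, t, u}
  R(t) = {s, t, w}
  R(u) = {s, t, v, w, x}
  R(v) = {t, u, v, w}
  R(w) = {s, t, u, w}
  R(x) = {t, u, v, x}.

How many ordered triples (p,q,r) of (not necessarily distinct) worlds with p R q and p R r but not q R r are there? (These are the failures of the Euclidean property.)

26

Enumerating: (s,t,u), (s,u,u), (t,s,w), (u,s,v), (u,s,w), (u,s,x), (u,t,v), (u,t,x), (u,v,s), (u,v,x), (u,w,v), (u,w,x), … and 14 more.
Total: 26.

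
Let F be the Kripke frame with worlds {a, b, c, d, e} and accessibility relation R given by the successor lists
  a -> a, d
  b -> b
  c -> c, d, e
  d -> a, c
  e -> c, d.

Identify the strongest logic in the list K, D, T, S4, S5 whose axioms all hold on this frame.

Serial (axiom D): yes — every world has a successor (e.g. a R a).
Reflexive (axiom T): no — d is not related to itself.
Transitive (axiom 4): no — a R d and d R c, but not a R c.
Euclidean (axiom 5): no — c R d and c R e, but not d R e.
So F validates K, D; T would additionally require R to be reflexive. The strongest is D.

D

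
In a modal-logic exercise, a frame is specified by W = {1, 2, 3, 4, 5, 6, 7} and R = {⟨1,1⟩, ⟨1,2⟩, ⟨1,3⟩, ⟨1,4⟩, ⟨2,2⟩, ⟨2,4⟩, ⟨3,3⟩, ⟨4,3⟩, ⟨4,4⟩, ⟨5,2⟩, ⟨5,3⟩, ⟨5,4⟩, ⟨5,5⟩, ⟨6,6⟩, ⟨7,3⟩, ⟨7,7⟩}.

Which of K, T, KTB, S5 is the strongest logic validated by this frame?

T

Reflexive (axiom T): yes — every world is R-related to itself.
Symmetric (axiom B): no — 1 R 2 but not 2 R 1.
Euclidean (axiom 5): no — 1 R 2 and 1 R 3, but not 2 R 3.
So F validates K, T; KTB would additionally require R to be symmetric. The strongest is T.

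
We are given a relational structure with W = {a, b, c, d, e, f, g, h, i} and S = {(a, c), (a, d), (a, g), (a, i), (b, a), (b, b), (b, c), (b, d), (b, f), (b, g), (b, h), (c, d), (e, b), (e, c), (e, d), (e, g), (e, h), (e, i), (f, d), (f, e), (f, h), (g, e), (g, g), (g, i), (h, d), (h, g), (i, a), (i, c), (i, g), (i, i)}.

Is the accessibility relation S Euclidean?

No

Euclidean: no — a S c and a S g, but not c S g.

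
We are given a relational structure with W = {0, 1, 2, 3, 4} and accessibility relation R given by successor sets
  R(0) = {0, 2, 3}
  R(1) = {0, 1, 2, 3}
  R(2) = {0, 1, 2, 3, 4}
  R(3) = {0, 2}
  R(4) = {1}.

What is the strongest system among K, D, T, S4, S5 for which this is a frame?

Serial (axiom D): yes — every world has a successor (e.g. 0 R 0).
Reflexive (axiom T): no — 3 is not related to itself.
Transitive (axiom 4): no — 0 R 2 and 2 R 1, but not 0 R 1.
Euclidean (axiom 5): no — 2 R 0 and 2 R 1, but not 0 R 1.
So F validates K, D; T would additionally require R to be reflexive. The strongest is D.

D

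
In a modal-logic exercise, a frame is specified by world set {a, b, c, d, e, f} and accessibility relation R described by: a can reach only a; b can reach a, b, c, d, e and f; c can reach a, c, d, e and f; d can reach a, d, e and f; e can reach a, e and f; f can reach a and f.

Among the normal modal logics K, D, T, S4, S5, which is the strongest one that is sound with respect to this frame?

S4

Serial (axiom D): yes — every world has a successor (e.g. a R a).
Reflexive (axiom T): yes — every world is R-related to itself.
Transitive (axiom 4): yes — every two-step R-path is closed by a direct edge.
Euclidean (axiom 5): no — b R a and b R c, but not a R c.
So F validates K, D, T, S4; S5 would additionally require R to be Euclidean. The strongest is S4.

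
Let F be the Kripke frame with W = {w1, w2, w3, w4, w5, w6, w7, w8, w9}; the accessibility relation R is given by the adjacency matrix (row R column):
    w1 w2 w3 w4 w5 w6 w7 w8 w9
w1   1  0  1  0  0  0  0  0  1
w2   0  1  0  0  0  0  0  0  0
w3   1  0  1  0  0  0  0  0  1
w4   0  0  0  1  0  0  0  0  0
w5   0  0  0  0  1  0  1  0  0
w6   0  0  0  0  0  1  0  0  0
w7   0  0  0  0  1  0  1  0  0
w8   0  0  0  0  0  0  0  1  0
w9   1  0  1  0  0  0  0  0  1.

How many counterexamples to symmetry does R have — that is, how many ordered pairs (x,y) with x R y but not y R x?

R is symmetric; there are no such tuples.

0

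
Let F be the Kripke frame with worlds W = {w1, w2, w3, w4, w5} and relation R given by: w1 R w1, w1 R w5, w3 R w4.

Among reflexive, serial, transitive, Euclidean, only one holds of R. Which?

transitive

Reflexive: no — w2 is not related to itself.
Serial: no — w2 has no R-successor.
Transitive: yes — every two-step R-path is closed by a direct edge.
Euclidean: no — w1 R w5 and w1 R w1, but not w5 R w1.
Only transitive holds.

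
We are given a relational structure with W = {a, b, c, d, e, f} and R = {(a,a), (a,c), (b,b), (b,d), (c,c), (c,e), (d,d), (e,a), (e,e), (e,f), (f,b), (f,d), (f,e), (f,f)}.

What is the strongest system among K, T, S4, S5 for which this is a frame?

Reflexive (axiom T): yes — every world is R-related to itself.
Transitive (axiom 4): no — a R c and c R e, but not a R e.
Euclidean (axiom 5): no — e R a and e R f, but not a R f.
So F validates K, T; S4 would additionally require R to be transitive. The strongest is T.

T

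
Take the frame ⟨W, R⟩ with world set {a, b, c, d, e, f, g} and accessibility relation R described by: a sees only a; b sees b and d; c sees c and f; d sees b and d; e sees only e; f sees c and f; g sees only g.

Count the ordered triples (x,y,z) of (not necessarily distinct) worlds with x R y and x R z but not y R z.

0

R is Euclidean; there are no such tuples.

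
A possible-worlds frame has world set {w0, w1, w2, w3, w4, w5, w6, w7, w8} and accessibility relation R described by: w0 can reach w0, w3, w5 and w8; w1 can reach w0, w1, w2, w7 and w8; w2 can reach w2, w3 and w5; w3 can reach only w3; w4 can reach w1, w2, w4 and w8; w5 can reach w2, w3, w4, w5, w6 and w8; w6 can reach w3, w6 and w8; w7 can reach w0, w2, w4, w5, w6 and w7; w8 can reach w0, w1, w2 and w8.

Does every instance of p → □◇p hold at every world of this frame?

No

The schema B characterises exactly the symmetric frames.
Symmetric: no — w0 R w3 but not w3 R w0.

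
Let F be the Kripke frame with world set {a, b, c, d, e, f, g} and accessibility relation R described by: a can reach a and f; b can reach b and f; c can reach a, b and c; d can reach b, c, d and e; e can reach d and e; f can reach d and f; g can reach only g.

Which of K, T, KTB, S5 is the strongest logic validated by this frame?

Reflexive (axiom T): yes — every world is R-related to itself.
Symmetric (axiom B): no — a R f but not f R a.
Euclidean (axiom 5): no — c R a and c R b, but not a R b.
So F validates K, T; KTB would additionally require R to be symmetric. The strongest is T.

T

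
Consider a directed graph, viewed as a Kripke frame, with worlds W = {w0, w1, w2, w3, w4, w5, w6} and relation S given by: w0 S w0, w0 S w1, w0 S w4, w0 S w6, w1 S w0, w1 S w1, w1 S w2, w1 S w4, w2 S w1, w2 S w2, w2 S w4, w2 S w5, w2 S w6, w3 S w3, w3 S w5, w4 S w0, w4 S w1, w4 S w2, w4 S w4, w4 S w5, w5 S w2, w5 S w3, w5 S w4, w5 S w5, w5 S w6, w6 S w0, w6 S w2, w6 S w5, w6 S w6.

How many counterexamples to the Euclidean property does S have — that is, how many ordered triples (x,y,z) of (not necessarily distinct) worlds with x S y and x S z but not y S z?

Enumerating: (w0,w1,w6), (w0,w4,w6), (w0,w6,w1), (w0,w6,w4), (w1,w0,w2), (w1,w2,w0), (w2,w1,w5), (w2,w1,w6), (w2,w4,w6), (w2,w5,w1), (w2,w6,w1), (w2,w6,w4), … and 18 more.
Total: 30.

30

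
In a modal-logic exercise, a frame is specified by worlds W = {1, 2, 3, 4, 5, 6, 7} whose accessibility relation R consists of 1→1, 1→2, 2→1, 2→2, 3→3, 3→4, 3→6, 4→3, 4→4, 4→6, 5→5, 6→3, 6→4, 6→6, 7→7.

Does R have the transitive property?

Yes

Transitive: yes — every two-step R-path is closed by a direct edge.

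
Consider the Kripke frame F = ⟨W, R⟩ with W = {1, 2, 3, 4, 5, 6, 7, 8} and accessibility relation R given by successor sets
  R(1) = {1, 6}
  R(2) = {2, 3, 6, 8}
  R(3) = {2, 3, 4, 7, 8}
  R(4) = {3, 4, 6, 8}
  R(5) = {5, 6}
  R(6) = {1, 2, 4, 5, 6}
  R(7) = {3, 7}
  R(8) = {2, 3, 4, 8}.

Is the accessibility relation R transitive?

Transitive: no — 1 R 6 and 6 R 2, but not 1 R 2.

No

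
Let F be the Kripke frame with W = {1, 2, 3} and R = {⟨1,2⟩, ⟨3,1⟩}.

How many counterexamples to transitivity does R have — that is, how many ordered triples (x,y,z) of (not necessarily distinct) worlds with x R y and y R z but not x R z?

1

Enumerating: (3,1,2).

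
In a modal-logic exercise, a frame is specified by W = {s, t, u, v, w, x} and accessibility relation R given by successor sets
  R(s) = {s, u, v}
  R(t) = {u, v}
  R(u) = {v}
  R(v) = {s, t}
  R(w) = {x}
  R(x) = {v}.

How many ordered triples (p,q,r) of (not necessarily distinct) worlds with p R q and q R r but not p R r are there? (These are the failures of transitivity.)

12

Enumerating: (s,v,t), (t,v,s), (t,v,t), (u,v,s), (u,v,t), (v,s,u), (v,s,v), (v,t,u), (v,t,v), (w,x,v), (x,v,s), (x,v,t).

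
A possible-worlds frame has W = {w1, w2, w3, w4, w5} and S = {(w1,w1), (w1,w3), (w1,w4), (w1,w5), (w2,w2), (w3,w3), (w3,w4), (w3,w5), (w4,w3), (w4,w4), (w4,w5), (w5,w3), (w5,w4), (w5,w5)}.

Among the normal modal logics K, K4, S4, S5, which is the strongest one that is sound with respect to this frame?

Transitive (axiom 4): yes — every two-step S-path is closed by a direct edge.
Reflexive (axiom T): yes — every world is S-related to itself.
Euclidean (axiom 5): no — w1 S w3 and w1 S w1, but not w3 S w1.
So F validates K, K4, S4; S5 would additionally require S to be Euclidean. The strongest is S4.

S4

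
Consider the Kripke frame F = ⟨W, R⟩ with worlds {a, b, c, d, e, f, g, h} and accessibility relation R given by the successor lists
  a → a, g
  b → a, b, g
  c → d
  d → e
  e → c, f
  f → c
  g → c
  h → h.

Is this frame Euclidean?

Euclidean: no — b R g and b R a, but not g R a.

No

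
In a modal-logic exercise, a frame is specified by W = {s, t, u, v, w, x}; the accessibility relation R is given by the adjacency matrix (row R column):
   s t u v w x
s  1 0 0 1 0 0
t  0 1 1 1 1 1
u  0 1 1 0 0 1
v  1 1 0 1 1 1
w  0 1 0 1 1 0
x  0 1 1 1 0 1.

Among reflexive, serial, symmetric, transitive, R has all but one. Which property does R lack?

transitive

Reflexive: yes — every world is R-related to itself.
Serial: yes — every world has a successor (e.g. s R s).
Symmetric: yes — every pair in R has its reverse in R.
Transitive: no — s R v and v R t, but not s R t.
Only transitive fails.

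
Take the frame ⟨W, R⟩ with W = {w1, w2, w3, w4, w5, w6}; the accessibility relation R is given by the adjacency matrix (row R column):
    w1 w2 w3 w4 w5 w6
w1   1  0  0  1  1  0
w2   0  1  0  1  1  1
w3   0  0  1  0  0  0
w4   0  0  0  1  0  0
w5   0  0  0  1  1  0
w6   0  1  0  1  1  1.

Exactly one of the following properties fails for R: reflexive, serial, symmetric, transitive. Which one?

symmetric

Reflexive: yes — every world is R-related to itself.
Serial: yes — every world has a successor (e.g. w1 R w1).
Symmetric: no — w1 R w4 but not w4 R w1.
Transitive: yes — every two-step R-path is closed by a direct edge.
Only symmetric fails.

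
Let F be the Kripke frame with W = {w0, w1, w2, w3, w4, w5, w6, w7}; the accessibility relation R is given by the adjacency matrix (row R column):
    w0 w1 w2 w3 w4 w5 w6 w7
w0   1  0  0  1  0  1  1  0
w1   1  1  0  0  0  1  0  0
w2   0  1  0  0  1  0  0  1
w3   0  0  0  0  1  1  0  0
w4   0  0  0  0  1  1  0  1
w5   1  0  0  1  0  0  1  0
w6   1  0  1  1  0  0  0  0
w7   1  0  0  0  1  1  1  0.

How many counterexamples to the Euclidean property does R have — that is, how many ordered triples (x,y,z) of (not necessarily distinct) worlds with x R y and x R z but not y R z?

Enumerating: (w0,w3,w0), (w0,w3,w3), (w0,w3,w6), (w0,w5,w5), (w0,w6,w5), (w0,w6,w6), (w1,w0,w1), (w1,w5,w1), (w1,w5,w5), (w2,w1,w4), (w2,w1,w7), (w2,w4,w1), … and 27 more.
Total: 39.

39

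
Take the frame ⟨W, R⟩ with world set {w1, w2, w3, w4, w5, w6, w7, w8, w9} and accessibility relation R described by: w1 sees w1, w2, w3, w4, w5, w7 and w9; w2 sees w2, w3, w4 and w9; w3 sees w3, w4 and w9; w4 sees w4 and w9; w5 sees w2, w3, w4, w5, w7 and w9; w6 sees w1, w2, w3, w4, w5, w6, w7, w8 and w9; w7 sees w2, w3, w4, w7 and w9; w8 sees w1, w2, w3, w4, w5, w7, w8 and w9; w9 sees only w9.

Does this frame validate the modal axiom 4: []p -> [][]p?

Yes

Axiom 4 corresponds to the accessibility relation being transitive.
Transitive: yes — every two-step R-path is closed by a direct edge.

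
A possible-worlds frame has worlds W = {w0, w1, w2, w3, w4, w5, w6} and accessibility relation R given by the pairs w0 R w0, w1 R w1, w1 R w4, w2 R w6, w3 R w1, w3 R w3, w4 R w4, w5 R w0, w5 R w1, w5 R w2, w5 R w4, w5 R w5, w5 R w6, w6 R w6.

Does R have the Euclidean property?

Euclidean: no — w5 R w0 and w5 R w1, but not w0 R w1.

No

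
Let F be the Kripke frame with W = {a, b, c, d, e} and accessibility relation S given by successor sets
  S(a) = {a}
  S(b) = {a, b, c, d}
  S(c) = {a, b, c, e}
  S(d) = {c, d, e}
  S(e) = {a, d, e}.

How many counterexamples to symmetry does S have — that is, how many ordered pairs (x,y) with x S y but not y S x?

6

Enumerating: (b,a), (b,d), (c,a), (c,e), (d,c), (e,a).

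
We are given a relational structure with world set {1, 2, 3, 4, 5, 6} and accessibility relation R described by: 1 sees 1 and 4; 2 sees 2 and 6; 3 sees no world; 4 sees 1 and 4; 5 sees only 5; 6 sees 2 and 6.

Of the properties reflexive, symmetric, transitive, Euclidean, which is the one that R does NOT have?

reflexive

Reflexive: no — 3 is not related to itself.
Symmetric: yes — every pair in R has its reverse in R.
Transitive: yes — every two-step R-path is closed by a direct edge.
Euclidean: yes — any two successors of a common world are R-related.
Only reflexive fails.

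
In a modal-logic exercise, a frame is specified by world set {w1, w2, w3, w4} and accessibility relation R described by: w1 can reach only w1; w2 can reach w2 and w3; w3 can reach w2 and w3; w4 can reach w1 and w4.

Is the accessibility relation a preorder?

Yes

Reflexive: yes — every world is R-related to itself.
Transitive: yes — every two-step R-path is closed by a direct edge.
So R is a preorder.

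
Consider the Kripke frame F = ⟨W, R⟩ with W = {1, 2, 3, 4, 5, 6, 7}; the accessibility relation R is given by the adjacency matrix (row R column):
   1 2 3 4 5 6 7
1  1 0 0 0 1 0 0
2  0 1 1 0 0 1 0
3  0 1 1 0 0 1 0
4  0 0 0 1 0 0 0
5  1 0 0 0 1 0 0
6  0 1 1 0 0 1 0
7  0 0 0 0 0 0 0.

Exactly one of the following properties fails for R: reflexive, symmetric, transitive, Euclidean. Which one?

reflexive

Reflexive: no — 7 is not related to itself.
Symmetric: yes — every pair in R has its reverse in R.
Transitive: yes — every two-step R-path is closed by a direct edge.
Euclidean: yes — any two successors of a common world are R-related.
Only reflexive fails.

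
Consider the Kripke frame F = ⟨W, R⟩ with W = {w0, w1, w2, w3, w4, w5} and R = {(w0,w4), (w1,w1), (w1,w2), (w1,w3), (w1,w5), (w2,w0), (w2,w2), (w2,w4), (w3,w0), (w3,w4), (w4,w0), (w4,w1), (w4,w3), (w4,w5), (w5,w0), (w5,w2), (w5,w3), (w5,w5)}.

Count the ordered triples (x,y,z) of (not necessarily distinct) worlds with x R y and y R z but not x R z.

Enumerating: (w0,w4,w0), (w0,w4,w1), (w0,w4,w3), (w0,w4,w5), (w1,w2,w0), (w1,w2,w4), (w1,w3,w0), (w1,w3,w4), (w1,w5,w0), (w2,w4,w1), (w2,w4,w3), (w2,w4,w5), … and 10 more.
Total: 22.

22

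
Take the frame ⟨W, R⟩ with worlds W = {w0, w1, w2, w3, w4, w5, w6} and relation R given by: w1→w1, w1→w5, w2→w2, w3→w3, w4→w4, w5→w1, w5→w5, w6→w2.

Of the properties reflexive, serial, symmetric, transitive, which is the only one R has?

transitive

Reflexive: no — w0 is not related to itself.
Serial: no — w0 has no R-successor.
Symmetric: no — w6 R w2 but not w2 R w6.
Transitive: yes — every two-step R-path is closed by a direct edge.
Only transitive holds.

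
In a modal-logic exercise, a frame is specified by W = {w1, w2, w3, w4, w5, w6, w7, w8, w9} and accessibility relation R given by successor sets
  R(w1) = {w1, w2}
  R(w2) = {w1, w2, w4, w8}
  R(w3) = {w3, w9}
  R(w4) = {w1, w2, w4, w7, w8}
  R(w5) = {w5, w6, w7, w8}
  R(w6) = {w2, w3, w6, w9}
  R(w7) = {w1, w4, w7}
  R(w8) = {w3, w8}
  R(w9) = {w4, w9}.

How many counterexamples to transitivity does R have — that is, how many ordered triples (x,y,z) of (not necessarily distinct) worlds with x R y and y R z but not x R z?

24

Enumerating: (w1,w2,w4), (w1,w2,w8), (w2,w4,w7), (w2,w8,w3), (w3,w9,w4), (w4,w8,w3), (w5,w6,w2), (w5,w6,w3), (w5,w6,w9), (w5,w7,w1), (w5,w7,w4), (w5,w8,w3), … and 12 more.
Total: 24.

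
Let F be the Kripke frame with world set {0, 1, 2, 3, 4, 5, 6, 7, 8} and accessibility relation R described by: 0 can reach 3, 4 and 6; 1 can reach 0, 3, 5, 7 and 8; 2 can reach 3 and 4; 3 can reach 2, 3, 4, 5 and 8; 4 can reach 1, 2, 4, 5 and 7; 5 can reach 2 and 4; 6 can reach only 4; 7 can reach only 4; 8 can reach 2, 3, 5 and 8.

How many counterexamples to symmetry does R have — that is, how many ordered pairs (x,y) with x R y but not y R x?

Enumerating: (0,3), (0,4), (0,6), (1,0), (1,3), (1,5), (1,7), (1,8), (3,4), (3,5), (4,1), (5,2), (6,4), (8,2), (8,5).

15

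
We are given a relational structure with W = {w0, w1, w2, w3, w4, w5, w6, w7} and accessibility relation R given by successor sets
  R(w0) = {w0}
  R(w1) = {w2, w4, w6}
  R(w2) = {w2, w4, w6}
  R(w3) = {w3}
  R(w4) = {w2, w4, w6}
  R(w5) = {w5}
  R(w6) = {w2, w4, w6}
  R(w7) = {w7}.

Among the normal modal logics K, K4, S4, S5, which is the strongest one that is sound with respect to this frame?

Transitive (axiom 4): yes — every two-step R-path is closed by a direct edge.
Reflexive (axiom T): no — w1 is not related to itself.
Euclidean (axiom 5): yes — any two successors of a common world are R-related.
So F validates K, K4; S4 would additionally require R to be reflexive. The strongest is K4.

K4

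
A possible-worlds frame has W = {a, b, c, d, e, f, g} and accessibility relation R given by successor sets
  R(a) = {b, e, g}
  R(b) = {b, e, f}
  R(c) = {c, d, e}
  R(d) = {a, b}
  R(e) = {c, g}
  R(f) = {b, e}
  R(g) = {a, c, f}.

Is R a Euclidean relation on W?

Euclidean: no — a R b and a R g, but not b R g.

No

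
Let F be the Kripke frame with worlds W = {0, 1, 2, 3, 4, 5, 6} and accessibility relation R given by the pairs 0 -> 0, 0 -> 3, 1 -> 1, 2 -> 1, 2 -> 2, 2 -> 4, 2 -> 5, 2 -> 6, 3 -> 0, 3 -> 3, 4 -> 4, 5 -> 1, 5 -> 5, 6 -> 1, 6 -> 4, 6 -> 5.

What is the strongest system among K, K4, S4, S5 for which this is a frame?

Transitive (axiom 4): yes — every two-step R-path is closed by a direct edge.
Reflexive (axiom T): no — 6 is not related to itself.
Euclidean (axiom 5): no — 2 R 1 and 2 R 4, but not 1 R 4.
So F validates K, K4; S4 would additionally require R to be reflexive. The strongest is K4.

K4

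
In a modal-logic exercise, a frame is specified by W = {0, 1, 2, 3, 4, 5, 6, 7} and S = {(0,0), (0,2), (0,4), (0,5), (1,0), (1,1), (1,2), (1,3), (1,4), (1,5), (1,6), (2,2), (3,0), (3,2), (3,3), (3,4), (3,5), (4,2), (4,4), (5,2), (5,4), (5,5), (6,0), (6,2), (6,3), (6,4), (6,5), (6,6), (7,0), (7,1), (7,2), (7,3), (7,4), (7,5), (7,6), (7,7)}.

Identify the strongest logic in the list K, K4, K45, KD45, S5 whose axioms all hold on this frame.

Transitive (axiom 4): yes — every two-step S-path is closed by a direct edge.
Euclidean (axiom 5): no — 0 S 2 and 0 S 4, but not 2 S 4.
Serial (axiom D): yes — every world has a successor (e.g. 0 S 0).
Reflexive (axiom T): yes — every world is S-related to itself.
So F validates K, K4; K45 would additionally require S to be Euclidean. The strongest is K4.

K4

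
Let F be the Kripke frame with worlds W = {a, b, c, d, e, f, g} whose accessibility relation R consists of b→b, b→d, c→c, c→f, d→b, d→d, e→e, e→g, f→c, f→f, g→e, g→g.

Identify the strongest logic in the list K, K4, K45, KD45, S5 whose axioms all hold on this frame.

Transitive (axiom 4): yes — every two-step R-path is closed by a direct edge.
Euclidean (axiom 5): yes — any two successors of a common world are R-related.
Serial (axiom D): no — a has no R-successor.
Reflexive (axiom T): no — a is not related to itself.
So F validates K, K4, K45; KD45 would additionally require R to be serial. The strongest is K45.

K45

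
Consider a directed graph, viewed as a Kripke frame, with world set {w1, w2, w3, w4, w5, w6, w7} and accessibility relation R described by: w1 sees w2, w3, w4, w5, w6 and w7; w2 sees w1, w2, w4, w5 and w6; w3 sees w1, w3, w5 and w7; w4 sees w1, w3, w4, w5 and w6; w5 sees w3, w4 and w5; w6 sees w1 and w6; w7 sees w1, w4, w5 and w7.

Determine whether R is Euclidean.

No

Euclidean: no — w1 R w2 and w1 R w3, but not w2 R w3.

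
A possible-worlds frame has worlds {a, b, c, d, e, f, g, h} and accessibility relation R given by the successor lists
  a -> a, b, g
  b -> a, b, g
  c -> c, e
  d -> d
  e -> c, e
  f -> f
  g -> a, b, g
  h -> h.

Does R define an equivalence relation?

Reflexive: yes — every world is R-related to itself.
Symmetric: yes — every pair in R has its reverse in R.
Transitive: yes — every two-step R-path is closed by a direct edge.
So R is an equivalence relation.

Yes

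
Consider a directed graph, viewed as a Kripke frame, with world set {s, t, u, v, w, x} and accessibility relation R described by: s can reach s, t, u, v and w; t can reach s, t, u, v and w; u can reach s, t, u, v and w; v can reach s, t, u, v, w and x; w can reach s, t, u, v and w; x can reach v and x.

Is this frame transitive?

No

Transitive: no — s R v and v R x, but not s R x.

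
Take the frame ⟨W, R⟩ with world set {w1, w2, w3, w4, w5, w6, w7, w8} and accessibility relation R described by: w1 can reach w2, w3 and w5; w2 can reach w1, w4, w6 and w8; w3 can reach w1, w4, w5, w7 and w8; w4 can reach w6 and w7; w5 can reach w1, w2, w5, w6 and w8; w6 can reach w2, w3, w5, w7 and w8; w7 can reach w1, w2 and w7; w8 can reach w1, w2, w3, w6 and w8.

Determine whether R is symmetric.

Symmetric: no — w2 R w4 but not w4 R w2.

No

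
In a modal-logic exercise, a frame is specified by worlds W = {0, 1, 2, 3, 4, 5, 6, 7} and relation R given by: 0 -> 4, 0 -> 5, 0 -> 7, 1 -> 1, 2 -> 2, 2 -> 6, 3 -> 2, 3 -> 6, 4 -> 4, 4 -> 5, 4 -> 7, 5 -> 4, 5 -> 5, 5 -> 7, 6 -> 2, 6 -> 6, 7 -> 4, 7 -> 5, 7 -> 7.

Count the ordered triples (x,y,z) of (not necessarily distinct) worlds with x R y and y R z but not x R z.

R is transitive; there are no such tuples.

0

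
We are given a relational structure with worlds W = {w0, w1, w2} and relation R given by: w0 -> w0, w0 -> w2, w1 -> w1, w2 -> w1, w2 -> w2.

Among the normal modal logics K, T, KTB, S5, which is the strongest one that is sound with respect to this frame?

T

Reflexive (axiom T): yes — every world is R-related to itself.
Symmetric (axiom B): no — w0 R w2 but not w2 R w0.
Euclidean (axiom 5): no — w0 R w2 and w0 R w0, but not w2 R w0.
So F validates K, T; KTB would additionally require R to be symmetric. The strongest is T.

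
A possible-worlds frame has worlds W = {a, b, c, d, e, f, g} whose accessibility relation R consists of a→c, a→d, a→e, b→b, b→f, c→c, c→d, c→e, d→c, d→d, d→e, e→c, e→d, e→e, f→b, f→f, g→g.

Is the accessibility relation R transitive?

Transitive: yes — every two-step R-path is closed by a direct edge.

Yes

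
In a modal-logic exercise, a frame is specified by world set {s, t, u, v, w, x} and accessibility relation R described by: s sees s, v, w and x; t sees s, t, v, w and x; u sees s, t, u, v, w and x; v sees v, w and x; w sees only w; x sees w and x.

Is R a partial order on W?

Reflexive: yes — every world is R-related to itself.
Transitive: yes — every two-step R-path is closed by a direct edge.
Antisymmetric: yes — no distinct pair is related both ways.
So R is a partial order.

Yes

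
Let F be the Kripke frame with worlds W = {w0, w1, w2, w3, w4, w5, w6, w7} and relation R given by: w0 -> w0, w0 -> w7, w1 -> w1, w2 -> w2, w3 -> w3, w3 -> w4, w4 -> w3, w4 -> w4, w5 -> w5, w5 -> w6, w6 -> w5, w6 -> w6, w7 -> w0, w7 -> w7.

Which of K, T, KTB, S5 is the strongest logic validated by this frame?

S5

Reflexive (axiom T): yes — every world is R-related to itself.
Symmetric (axiom B): yes — every pair in R has its reverse in R.
Euclidean (axiom 5): yes — any two successors of a common world are R-related.
So F validates K, T, KTB, S5. The strongest is S5.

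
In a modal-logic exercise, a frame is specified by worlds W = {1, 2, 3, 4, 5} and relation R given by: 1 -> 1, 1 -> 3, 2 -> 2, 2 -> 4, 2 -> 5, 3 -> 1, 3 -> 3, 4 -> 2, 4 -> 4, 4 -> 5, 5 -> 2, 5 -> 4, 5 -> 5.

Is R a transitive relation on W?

Transitive: yes — every two-step R-path is closed by a direct edge.

Yes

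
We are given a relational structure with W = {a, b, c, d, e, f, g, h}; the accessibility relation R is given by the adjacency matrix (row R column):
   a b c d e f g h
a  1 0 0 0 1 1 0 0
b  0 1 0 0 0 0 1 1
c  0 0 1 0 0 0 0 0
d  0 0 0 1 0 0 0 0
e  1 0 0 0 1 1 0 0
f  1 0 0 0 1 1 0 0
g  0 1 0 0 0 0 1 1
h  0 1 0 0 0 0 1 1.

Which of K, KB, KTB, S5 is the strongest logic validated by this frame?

S5

Symmetric (axiom B): yes — every pair in R has its reverse in R.
Reflexive (axiom T): yes — every world is R-related to itself.
Euclidean (axiom 5): yes — any two successors of a common world are R-related.
So F validates K, KB, KTB, S5. The strongest is S5.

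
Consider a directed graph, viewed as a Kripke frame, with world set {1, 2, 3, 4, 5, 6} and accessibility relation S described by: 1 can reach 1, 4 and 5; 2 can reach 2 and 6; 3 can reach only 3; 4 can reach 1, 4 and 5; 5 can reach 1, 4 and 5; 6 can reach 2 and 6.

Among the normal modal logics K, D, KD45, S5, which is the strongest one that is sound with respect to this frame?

Serial (axiom D): yes — every world has a successor (e.g. 1 S 1).
Euclidean (axiom 5): yes — any two successors of a common world are S-related.
Transitive (axiom 4): yes — every two-step S-path is closed by a direct edge.
Reflexive (axiom T): yes — every world is S-related to itself.
So F validates K, D, KD45, S5. The strongest is S5.

S5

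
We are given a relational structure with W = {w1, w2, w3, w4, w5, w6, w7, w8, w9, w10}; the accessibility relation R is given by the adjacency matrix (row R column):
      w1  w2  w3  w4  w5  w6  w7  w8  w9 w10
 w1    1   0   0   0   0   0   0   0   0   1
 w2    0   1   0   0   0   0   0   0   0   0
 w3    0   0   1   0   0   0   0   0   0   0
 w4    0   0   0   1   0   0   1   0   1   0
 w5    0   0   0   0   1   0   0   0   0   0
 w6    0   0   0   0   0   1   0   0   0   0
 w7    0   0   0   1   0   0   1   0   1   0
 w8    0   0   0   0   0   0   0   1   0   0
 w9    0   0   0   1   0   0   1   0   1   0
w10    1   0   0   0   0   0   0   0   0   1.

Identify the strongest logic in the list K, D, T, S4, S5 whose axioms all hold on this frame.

S5

Serial (axiom D): yes — every world has a successor (e.g. w1 R w1).
Reflexive (axiom T): yes — every world is R-related to itself.
Transitive (axiom 4): yes — every two-step R-path is closed by a direct edge.
Euclidean (axiom 5): yes — any two successors of a common world are R-related.
So F validates K, D, T, S4, S5. The strongest is S5.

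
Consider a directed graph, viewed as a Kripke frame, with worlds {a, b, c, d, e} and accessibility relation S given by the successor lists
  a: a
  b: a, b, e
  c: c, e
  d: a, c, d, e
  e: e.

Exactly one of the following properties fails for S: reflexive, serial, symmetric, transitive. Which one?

Reflexive: yes — every world is S-related to itself.
Serial: yes — every world has a successor (e.g. a S a).
Symmetric: no — b S a but not a S b.
Transitive: yes — every two-step S-path is closed by a direct edge.
Only symmetric fails.

symmetric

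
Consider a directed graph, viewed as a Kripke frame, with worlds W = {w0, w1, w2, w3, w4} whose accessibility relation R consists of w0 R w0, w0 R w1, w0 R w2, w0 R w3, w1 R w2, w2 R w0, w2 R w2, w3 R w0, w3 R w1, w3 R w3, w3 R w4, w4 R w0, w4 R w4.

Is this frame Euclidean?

No

Euclidean: no — w0 R w1 and w0 R w3, but not w1 R w3.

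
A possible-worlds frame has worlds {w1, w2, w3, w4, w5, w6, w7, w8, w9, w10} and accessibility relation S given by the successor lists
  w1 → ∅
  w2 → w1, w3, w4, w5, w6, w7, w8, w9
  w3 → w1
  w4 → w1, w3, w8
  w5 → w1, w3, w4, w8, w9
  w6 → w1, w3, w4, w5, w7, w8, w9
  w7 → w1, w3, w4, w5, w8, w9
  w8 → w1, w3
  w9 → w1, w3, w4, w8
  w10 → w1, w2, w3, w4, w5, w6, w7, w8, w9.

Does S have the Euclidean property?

No

Euclidean: no — w10 S w1 and w10 S w2, but not w1 S w2.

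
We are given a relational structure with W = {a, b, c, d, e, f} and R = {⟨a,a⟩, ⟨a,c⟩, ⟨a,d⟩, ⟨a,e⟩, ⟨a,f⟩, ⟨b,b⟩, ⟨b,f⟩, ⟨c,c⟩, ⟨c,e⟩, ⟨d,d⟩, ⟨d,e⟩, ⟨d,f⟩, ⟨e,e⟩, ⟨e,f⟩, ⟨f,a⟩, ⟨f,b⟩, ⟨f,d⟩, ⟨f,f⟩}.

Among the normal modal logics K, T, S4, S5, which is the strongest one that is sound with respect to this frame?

Reflexive (axiom T): yes — every world is R-related to itself.
Transitive (axiom 4): no — a R f and f R b, but not a R b.
Euclidean (axiom 5): no — a R c and a R d, but not c R d.
So F validates K, T; S4 would additionally require R to be transitive. The strongest is T.

T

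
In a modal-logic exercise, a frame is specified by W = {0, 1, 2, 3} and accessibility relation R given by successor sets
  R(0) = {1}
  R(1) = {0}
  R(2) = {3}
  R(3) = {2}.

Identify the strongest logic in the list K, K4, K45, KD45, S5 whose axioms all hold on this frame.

Transitive (axiom 4): no — 0 R 1 and 1 R 0, but not 0 R 0.
Euclidean (axiom 5): no — 0 R 1 and 0 R 1, but not 1 R 1.
Serial (axiom D): yes — every world has a successor (e.g. 0 R 1).
Reflexive (axiom T): no — 0 is not related to itself.
So F validates K; K4 would additionally require R to be transitive. The strongest is K.

K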